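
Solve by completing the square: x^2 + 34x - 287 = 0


Start: x^2 + 34x - 287 = 0
Move constant: x^2 + 34x = 287
Half of 34 is 17, squared is 289
Add 289 to both sides: x^2 + 34x + 289 = 576
(x + 17)^2 = 576
x + 17 = ±24
x = -17 + 24 = 7 or x = -17 - 24 = -41

x = -41, x = 7


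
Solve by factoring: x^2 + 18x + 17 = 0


We need two numbers that multiply to 17 and add to 18.
Those numbers are 17 and 1 (since 17 * 1 = 17 and 17 + 1 = 18).
So x^2 + 18x + 17 = (x + 17)(x + 1) = 0
Setting each factor to zero: x = -17 or x = -1

x = -17, x = -1


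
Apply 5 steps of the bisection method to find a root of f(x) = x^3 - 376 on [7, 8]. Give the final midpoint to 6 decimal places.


f(x) = x^3 - 376
f(7) = -33 < 0
f(8) = 136 > 0

Step 1: midpoint = (7.000000 + 8.000000)/2 = 7.500000
  f(7.500000) = 45.875000
  f(mid) > 0, so root is in [7.000000, 7.500000]

Step 2: midpoint = (7.000000 + 7.500000)/2 = 7.250000
  f(7.250000) = 5.078125
  f(mid) > 0, so root is in [7.000000, 7.250000]

Step 3: midpoint = (7.000000 + 7.250000)/2 = 7.125000
  f(7.125000) = -14.294922
  f(mid) < 0, so root is in [7.125000, 7.250000]

Step 4: midpoint = (7.125000 + 7.250000)/2 = 7.187500
  f(7.187500) = -4.692627
  f(mid) < 0, so root is in [7.187500, 7.250000]

Step 5: midpoint = (7.187500 + 7.250000)/2 = 7.218750
  f(7.218750) = 0.171600
  f(mid) > 0, so root is in [7.187500, 7.218750]

midpoint = 7.218750


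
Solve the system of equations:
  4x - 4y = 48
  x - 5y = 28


Using Cramer's rule:
Determinant D = (4)(-5) - (1)(-4) = -20 + 4 = -16
Dx = (48)(-5) - (28)(-4) = -240 + 112 = -128
Dy = (4)(28) - (1)(48) = 112 - 48 = 64
x = Dx/D = -128/-16 = 8
y = Dy/D = 64/-16 = -4

x = 8, y = -4


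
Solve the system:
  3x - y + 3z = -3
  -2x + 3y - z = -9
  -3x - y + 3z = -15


Using Cramer's rule. Expand each determinant along the first row.
D  = 3*[3*3 - (-1)*(-1)] - (-1)*[(-2)*3 - (-1)*(-3)] + 3*[(-2)*(-1) - 3*(-3)]
  = 3*(8) - (-1)*(-9) + 3*(11) = 48
Dx = (-3)*[3*3 - (-1)*(-1)] - (-1)*[(-9)*3 - (-1)*(-15)] + 3*[(-9)*(-1) - 3*(-15)]
  = (-3)*(8) - (-1)*(-42) + 3*(54) = 96
Dy = 3*[(-9)*3 - (-1)*(-15)] - (-3)*[(-2)*3 - (-1)*(-3)] + 3*[(-2)*(-15) - (-9)*(-3)]
  = 3*(-42) - (-3)*(-9) + 3*(3) = -144
Dz = 3*[3*(-15) - (-9)*(-1)] - (-1)*[(-2)*(-15) - (-9)*(-3)] + (-3)*[(-2)*(-1) - 3*(-3)]
  = 3*(-54) - (-1)*(3) + (-3)*(11) = -192
x = Dx/D = 96/48 = 2, y = Dy/D = -144/48 = -3, z = Dz/D = -192/48 = -4
Check eq1: (3)(2) + (-1)(-3) + (3)(-4) = -3 = -3 ✓
Check eq2: (-2)(2) + (3)(-3) + (-1)(-4) = -9 = -9 ✓
Check eq3: (-3)(2) + (-1)(-3) + (3)(-4) = -15 = -15 ✓

x = 2, y = -3, z = -4


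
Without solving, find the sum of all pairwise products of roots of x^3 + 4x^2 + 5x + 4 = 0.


By Vieta's formulas for x^3 + bx^2 + cx + d = 0:
  r1 + r2 + r3 = -b/a = -4
  r1*r2 + r1*r3 + r2*r3 = c/a = 5
  r1*r2*r3 = -d/a = -4


Sum of pairwise products = 5


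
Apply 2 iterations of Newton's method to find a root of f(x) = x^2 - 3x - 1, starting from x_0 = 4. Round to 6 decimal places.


Newton's method: x_(n+1) = x_n - f(x_n)/f'(x_n)
f(x) = x^2 - 3x - 1
f'(x) = 2x - 3

Iteration 1:
  f(4.000000) = 3.000000
  f'(4.000000) = 5.000000
  x_1 = 4.000000 - (3.000000)/(5.000000) = 3.400000

Iteration 2:
  f(3.400000) = 0.360000
  f'(3.400000) = 3.800000
  x_2 = 3.400000 - (0.360000)/(3.800000) = 3.305263

x_2 = 3.305263


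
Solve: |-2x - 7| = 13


An absolute value equation |expr| = 13 gives two cases:
Case 1: -2x - 7 = 13
  -2x = 20, so x = -10
Case 2: -2x - 7 = -13
  -2x = -6, so x = 3

x = -10, x = 3


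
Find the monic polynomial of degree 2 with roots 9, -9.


A monic polynomial with roots 9, -9 is:
p(x) = (x - 9)(x + 9)
After multiplying by (x - 9): x - 9
After multiplying by (x + 9): x^2 - 81

x^2 - 81


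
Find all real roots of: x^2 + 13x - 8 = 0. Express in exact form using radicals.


Using the quadratic formula: x = (-b ± sqrt(b^2 - 4ac)) / (2a)
Here a = 1, b = 13, c = -8
Discriminant = b^2 - 4ac = 13^2 - 4(1)(-8) = 169 + 32 = 201
Since discriminant = 201 > 0, there are two real roots.
x = (-13 ± sqrt(201)) / 2
Numerically: x ≈ 0.5887 or x ≈ -13.5887

x = (-13 + sqrt(201)) / 2 or x = (-13 - sqrt(201)) / 2


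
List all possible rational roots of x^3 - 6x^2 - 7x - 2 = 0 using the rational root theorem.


Rational root theorem: possible roots are ±p/q where:
  p divides the constant term (-2): p ∈ {1, 2}
  q divides the leading coefficient (1): q ∈ {1}

All possible rational roots: -2, -1, 1, 2

-2, -1, 1, 2


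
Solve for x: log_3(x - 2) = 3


Convert to exponential form: x - 2 = 3^3 = 27
x = 27 + 2 = 29
Check: log_3(29 - 2) = log_3(27) = log_3(27) = 3 ✓

x = 29


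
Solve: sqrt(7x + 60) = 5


Square both sides: 7x + 60 = 5^2 = 25
7x = 25 - 60 = -35
x = -5
Check: sqrt(7*(-5) + 60) = sqrt(25) = 5 ✓

x = -5


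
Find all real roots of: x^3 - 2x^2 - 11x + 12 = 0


Let p(x) = x^3 - 2x^2 - 11x + 12. By the rational root theorem (leading coefficient 1), any rational root is an integer divisor of 12: try ±1, ±2, ... in turn.
Test x = 1: value = 0 ✓, so (x - 1) is a factor.
Synthetic division by (x - 1): bring down 1; 1(1) - 2 = -1; (-1)(1) - 11 = -12; (-12)(1) + 12 = 0 → quotient x^2 - x - 12, remainder 0.
Solve the quadratic x^2 - x - 12 = 0: discriminant = (-1)^2 - 4(1)(-12) = 1 + 48 = 49.
sqrt(49) = 7, so x = (1 ± 7)/2: x = 4 or x = -3.

x = -3, x = 1, x = 4


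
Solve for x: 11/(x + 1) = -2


Multiply both sides by (x + 1): 11 = -2(x + 1)
Distribute: 11 = -2x - 2
-2x = 11 + 2 = 13
x = -13/2

x = -13/2


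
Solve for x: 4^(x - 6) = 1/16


Express both sides with the same base.
1/16 = 4^(-2)
Since the bases match, equate exponents: x - 6 = -2
So x = -2 - (-6) = 4

x = 4


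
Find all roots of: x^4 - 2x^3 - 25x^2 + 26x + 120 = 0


Let p(x) = x^4 - 2x^3 - 25x^2 + 26x + 120. By the rational root theorem (leading coefficient 1), any rational root is an integer divisor of 120: try ±1, ±2, ... in turn.
Test x = 1: value = 120 ≠ 0.
Test x = -1: value = 72 ≠ 0.
Test x = 2: value = 72 ≠ 0.
Test x = -2: value = 0 ✓, so (x + 2) is a factor.
Synthetic division by (x + 2): bring down 1; 1(-2) - 2 = -4; (-4)(-2) - 25 = -17; (-17)(-2) + 26 = 60; 60(-2) + 120 = 0 → quotient x^3 - 4x^2 - 17x + 60, remainder 0.
Continue with the quotient x^3 - 4x^2 - 17x + 60 (candidates must divide 60; re-test x = -2 first in case it repeats).
Test x = -2: value = 70 ≠ 0.
Test x = 3: value = 0 ✓, so (x - 3) is a factor.
Synthetic division by (x - 3): bring down 1; 1(3) - 4 = -1; (-1)(3) - 17 = -20; (-20)(3) + 60 = 0 → quotient x^2 - x - 20, remainder 0.
Solve the quadratic x^2 - x - 20 = 0: discriminant = (-1)^2 - 4(1)(-20) = 1 + 80 = 81.
sqrt(81) = 9, so x = (1 ± 9)/2: x = 5 or x = -4.
Collecting all roots found:

x = -4, x = -2, x = 3, x = 5


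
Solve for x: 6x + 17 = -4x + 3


Starting with: 6x + 17 = -4x + 3
Move all x terms to left: (6 + 4)x = 3 - 17
Simplify: 10x = -14
Divide both sides by 10: x = -7/5

x = -7/5


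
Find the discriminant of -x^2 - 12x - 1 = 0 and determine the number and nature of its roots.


For ax^2 + bx + c = 0, discriminant D = b^2 - 4ac
Here a = -1, b = -12, c = -1
D = (-12)^2 - 4(-1)(-1) = 144 - 4 = 140

D = 140 > 0 but not a perfect square
The equation has 2 distinct real irrational roots.

Discriminant = 140, 2 distinct real irrational roots


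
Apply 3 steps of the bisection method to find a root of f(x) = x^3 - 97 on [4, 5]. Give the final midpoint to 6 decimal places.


f(x) = x^3 - 97
f(4) = -33 < 0
f(5) = 28 > 0

Step 1: midpoint = (4.000000 + 5.000000)/2 = 4.500000
  f(4.500000) = -5.875000
  f(mid) < 0, so root is in [4.500000, 5.000000]

Step 2: midpoint = (4.500000 + 5.000000)/2 = 4.750000
  f(4.750000) = 10.171875
  f(mid) > 0, so root is in [4.500000, 4.750000]

Step 3: midpoint = (4.500000 + 4.750000)/2 = 4.625000
  f(4.625000) = 1.931641
  f(mid) > 0, so root is in [4.500000, 4.625000]

midpoint = 4.625000


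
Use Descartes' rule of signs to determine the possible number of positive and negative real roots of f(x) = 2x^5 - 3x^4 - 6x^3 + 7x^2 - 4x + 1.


Descartes' rule of signs:

For positive roots, count sign changes in f(x) = 2x^5 - 3x^4 - 6x^3 + 7x^2 - 4x + 1:
Signs of coefficients: +, -, -, +, -, +
Number of sign changes: 4
Possible positive real roots: 4, 2, 0

For negative roots, examine f(-x) = -2x^5 - 3x^4 + 6x^3 + 7x^2 + 4x + 1:
Signs of coefficients: -, -, +, +, +, +
Number of sign changes: 1
Possible negative real roots: 1

Positive roots: 4 or 2 or 0; Negative roots: 1


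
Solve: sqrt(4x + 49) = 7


Square both sides: 4x + 49 = 7^2 = 49
4x = 49 - 49 = 0
x = 0
Check: sqrt(4*0 + 49) = sqrt(49) = 7 ✓

x = 0


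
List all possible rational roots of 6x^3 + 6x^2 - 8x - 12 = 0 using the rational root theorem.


Rational root theorem: possible roots are ±p/q where:
  p divides the constant term (-12): p ∈ {1, 2, 3, 4, 6, 12}
  q divides the leading coefficient (6): q ∈ {1, 2, 3, 6}

All possible rational roots: -12, -6, -4, -3, -2, -3/2, -4/3, -1, -2/3, -1/2, -1/3, -1/6, 1/6, 1/3, 1/2, 2/3, 1, 4/3, 3/2, 2, 3, 4, 6, 12

-12, -6, -4, -3, -2, -3/2, -4/3, -1, -2/3, -1/2, -1/3, -1/6, 1/6, 1/3, 1/2, 2/3, 1, 4/3, 3/2, 2, 3, 4, 6, 12


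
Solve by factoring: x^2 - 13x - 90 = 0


We need two numbers that multiply to -90 and add to -13.
Those numbers are 5 and -18 (since 5 * (-18) = -90 and 5 + (-18) = -13).
So x^2 - 13x - 90 = (x + 5)(x - 18) = 0
Setting each factor to zero: x = -5 or x = 18

x = -5, x = 18


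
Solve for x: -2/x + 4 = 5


Subtract 4 from both sides: -2/x = 1
Multiply both sides by x: -2 = 1 * x
Divide by 1: x = -2

x = -2


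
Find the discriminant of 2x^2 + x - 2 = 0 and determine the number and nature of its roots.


For ax^2 + bx + c = 0, discriminant D = b^2 - 4ac
Here a = 2, b = 1, c = -2
D = (1)^2 - 4(2)(-2) = 1 + 16 = 17

D = 17 > 0 but not a perfect square
The equation has 2 distinct real irrational roots.

Discriminant = 17, 2 distinct real irrational roots


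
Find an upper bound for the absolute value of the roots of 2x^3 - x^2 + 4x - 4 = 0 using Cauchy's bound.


Cauchy's bound: all roots r satisfy |r| <= 1 + max(|a_i/a_n|) for i = 0,...,n-1
where a_n is the leading coefficient.

Coefficients: [2, -1, 4, -4]
Leading coefficient a_n = 2
Ratios |a_i/a_n|: 1/2, 2, 2
Maximum ratio: 2
Cauchy's bound: |r| <= 1 + 2 = 3

Upper bound = 3


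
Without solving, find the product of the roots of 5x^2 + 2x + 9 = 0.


By Vieta's formulas for ax^2 + bx + c = 0:
  Sum of roots = -b/a
  Product of roots = c/a

Here a = 5, b = 2, c = 9
Sum = -(2)/5 = -2/5
Product = 9/5 = 9/5

Product = 9/5


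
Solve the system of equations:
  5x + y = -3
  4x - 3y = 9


Using Cramer's rule:
Determinant D = (5)(-3) - (4)(1) = -15 - 4 = -19
Dx = (-3)(-3) - (9)(1) = 9 - 9 = 0
Dy = (5)(9) - (4)(-3) = 45 + 12 = 57
x = Dx/D = 0/-19 = 0
y = Dy/D = 57/-19 = -3

x = 0, y = -3


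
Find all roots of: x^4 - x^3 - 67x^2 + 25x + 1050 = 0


Let p(x) = x^4 - x^3 - 67x^2 + 25x + 1050. By the rational root theorem (leading coefficient 1), any rational root is an integer divisor of 1050: try ±1, ±2, ... in turn.
Test x = 1: value = 1008 ≠ 0.
Test x = -1: value = 960 ≠ 0.
Test x = 2: value = 840 ≠ 0.
Test x = -2: value = 756 ≠ 0.
Test x = 3: value = 576 ≠ 0.
Test x = -3: value = 480 ≠ 0.
Test x = 5: value = 0 ✓, so (x - 5) is a factor.
Synthetic division by (x - 5): bring down 1; 1(5) - 1 = 4; 4(5) - 67 = -47; (-47)(5) + 25 = -210; (-210)(5) + 1050 = 0 → quotient x^3 + 4x^2 - 47x - 210, remainder 0.
Continue with the quotient x^3 + 4x^2 - 47x - 210 (candidates must divide 210; re-test x = 5 first in case it repeats).
Test x = 5: value = -220 ≠ 0.
Test x = -5: value = 0 ✓, so (x + 5) is a factor.
Synthetic division by (x + 5): bring down 1; 1(-5) + 4 = -1; (-1)(-5) - 47 = -42; (-42)(-5) - 210 = 0 → quotient x^2 - x - 42, remainder 0.
Solve the quadratic x^2 - x - 42 = 0: discriminant = (-1)^2 - 4(1)(-42) = 1 + 168 = 169.
sqrt(169) = 13, so x = (1 ± 13)/2: x = 7 or x = -6.
Collecting all roots found:

x = -6, x = -5, x = 5, x = 7


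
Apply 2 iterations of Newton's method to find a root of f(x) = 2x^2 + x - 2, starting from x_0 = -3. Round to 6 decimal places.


Newton's method: x_(n+1) = x_n - f(x_n)/f'(x_n)
f(x) = 2x^2 + x - 2
f'(x) = 4x + 1

Iteration 1:
  f(-3.000000) = 13.000000
  f'(-3.000000) = -11.000000
  x_1 = -3.000000 - (13.000000)/(-11.000000) = -1.818182

Iteration 2:
  f(-1.818182) = 2.793388
  f'(-1.818182) = -6.272727
  x_2 = -1.818182 - (2.793388)/(-6.272727) = -1.372859

x_2 = -1.372859


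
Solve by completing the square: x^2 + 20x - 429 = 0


Start: x^2 + 20x - 429 = 0
Move constant: x^2 + 20x = 429
Half of 20 is 10, squared is 100
Add 100 to both sides: x^2 + 20x + 100 = 529
(x + 10)^2 = 529
x + 10 = ±23
x = -10 + 23 = 13 or x = -10 - 23 = -33

x = -33, x = 13


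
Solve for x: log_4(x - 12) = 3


Convert to exponential form: x - 12 = 4^3 = 64
x = 64 + 12 = 76
Check: log_4(76 - 12) = log_4(64) = log_4(64) = 3 ✓

x = 76


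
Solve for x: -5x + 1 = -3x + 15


Starting with: -5x + 1 = -3x + 15
Move all x terms to left: (-5 + 3)x = 15 - 1
Simplify: -2x = 14
Divide both sides by -2: x = -7

x = -7


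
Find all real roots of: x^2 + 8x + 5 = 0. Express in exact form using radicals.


Using the quadratic formula: x = (-b ± sqrt(b^2 - 4ac)) / (2a)
Here a = 1, b = 8, c = 5
Discriminant = b^2 - 4ac = 8^2 - 4(1)(5) = 64 - 20 = 44
Since discriminant = 44 > 0, there are two real roots.
x = (-8 ± 2*sqrt(11)) / 2
Simplifying: x = -4 ± sqrt(11)
Numerically: x ≈ -0.6834 or x ≈ -7.3166

x = -4 + sqrt(11) or x = -4 - sqrt(11)


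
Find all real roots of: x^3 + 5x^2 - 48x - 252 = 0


Let p(x) = x^3 + 5x^2 - 48x - 252. By the rational root theorem (leading coefficient 1), any rational root is an integer divisor of 252: try ±1, ±2, ... in turn.
Test x = 1: value = -294 ≠ 0.
Test x = -1: value = -200 ≠ 0.
Test x = 2: value = -320 ≠ 0.
Test x = -2: value = -144 ≠ 0.
Test x = 3: value = -324 ≠ 0.
Test x = -3: value = -90 ≠ 0.
Test x = 4: value = -300 ≠ 0.
Test x = -4: value = -44 ≠ 0.
Test x = 6: value = -144 ≠ 0.
Test x = -6: value = 0 ✓, so (x + 6) is a factor.
Synthetic division by (x + 6): bring down 1; 1(-6) + 5 = -1; (-1)(-6) - 48 = -42; (-42)(-6) - 252 = 0 → quotient x^2 - x - 42, remainder 0.
Solve the quadratic x^2 - x - 42 = 0: discriminant = (-1)^2 - 4(1)(-42) = 1 + 168 = 169.
sqrt(169) = 13, so x = (1 ± 13)/2: x = 7 or x = -6.

x = -6 (multiplicity 2), x = 7


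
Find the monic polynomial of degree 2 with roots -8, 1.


A monic polynomial with roots -8, 1 is:
p(x) = (x + 8)(x - 1)
After multiplying by (x + 8): x + 8
After multiplying by (x - 1): x^2 + 7x - 8

x^2 + 7x - 8


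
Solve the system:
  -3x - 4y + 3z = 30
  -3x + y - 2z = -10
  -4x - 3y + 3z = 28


Using Cramer's rule. Expand each determinant along the first row.
D  = (-3)*[1*3 - (-2)*(-3)] - (-4)*[(-3)*3 - (-2)*(-4)] + 3*[(-3)*(-3) - 1*(-4)]
  = (-3)*(-3) - (-4)*(-17) + 3*(13) = -20
Dx = 30*[1*3 - (-2)*(-3)] - (-4)*[(-10)*3 - (-2)*28] + 3*[(-10)*(-3) - 1*28]
  = 30*(-3) - (-4)*(26) + 3*(2) = 20
Dy = (-3)*[(-10)*3 - (-2)*28] - 30*[(-3)*3 - (-2)*(-4)] + 3*[(-3)*28 - (-10)*(-4)]
  = (-3)*(26) - 30*(-17) + 3*(-124) = 60
Dz = (-3)*[1*28 - (-10)*(-3)] - (-4)*[(-3)*28 - (-10)*(-4)] + 30*[(-3)*(-3) - 1*(-4)]
  = (-3)*(-2) - (-4)*(-124) + 30*(13) = -100
x = Dx/D = 20/-20 = -1, y = Dy/D = 60/-20 = -3, z = Dz/D = -100/-20 = 5
Check eq1: (-3)(-1) + (-4)(-3) + (3)(5) = 30 = 30 ✓
Check eq2: (-3)(-1) + (1)(-3) + (-2)(5) = -10 = -10 ✓
Check eq3: (-4)(-1) + (-3)(-3) + (3)(5) = 28 = 28 ✓

x = -1, y = -3, z = 5


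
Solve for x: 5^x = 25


Express both sides with the same base.
25 = 5^2
Since the bases match: x = 2

x = 2


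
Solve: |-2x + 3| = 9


An absolute value equation |expr| = 9 gives two cases:
Case 1: -2x + 3 = 9
  -2x = 6, so x = -3
Case 2: -2x + 3 = -9
  -2x = -12, so x = 6

x = -3, x = 6


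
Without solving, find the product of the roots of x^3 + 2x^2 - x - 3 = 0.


By Vieta's formulas for x^3 + bx^2 + cx + d = 0:
  r1 + r2 + r3 = -b/a = -2
  r1*r2 + r1*r3 + r2*r3 = c/a = -1
  r1*r2*r3 = -d/a = 3


Product = 3


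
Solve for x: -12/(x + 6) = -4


Multiply both sides by (x + 6): -12 = -4(x + 6)
Distribute: -12 = -4x - 24
-4x = -12 + 24 = 12
x = -3

x = -3


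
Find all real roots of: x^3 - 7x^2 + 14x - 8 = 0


Let p(x) = x^3 - 7x^2 + 14x - 8. By the rational root theorem (leading coefficient 1), any rational root is an integer divisor of 8: try ±1, ±2, ... in turn.
Test x = 1: value = 0 ✓, so (x - 1) is a factor.
Synthetic division by (x - 1): bring down 1; 1(1) - 7 = -6; (-6)(1) + 14 = 8; 8(1) - 8 = 0 → quotient x^2 - 6x + 8, remainder 0.
Solve the quadratic x^2 - 6x + 8 = 0: discriminant = (-6)^2 - 4(1)(8) = 36 - 32 = 4.
sqrt(4) = 2, so x = (6 ± 2)/2: x = 4 or x = 2.

x = 1, x = 2, x = 4


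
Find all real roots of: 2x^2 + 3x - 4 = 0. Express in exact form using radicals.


Using the quadratic formula: x = (-b ± sqrt(b^2 - 4ac)) / (2a)
Here a = 2, b = 3, c = -4
Discriminant = b^2 - 4ac = 3^2 - 4(2)(-4) = 9 + 32 = 41
Since discriminant = 41 > 0, there are two real roots.
x = (-3 ± sqrt(41)) / 4
Numerically: x ≈ 0.8508 or x ≈ -2.3508

x = (-3 + sqrt(41)) / 4 or x = (-3 - sqrt(41)) / 4


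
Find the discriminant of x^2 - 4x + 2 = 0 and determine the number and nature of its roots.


For ax^2 + bx + c = 0, discriminant D = b^2 - 4ac
Here a = 1, b = -4, c = 2
D = (-4)^2 - 4(1)(2) = 16 - 8 = 8

D = 8 > 0 but not a perfect square
The equation has 2 distinct real irrational roots.

Discriminant = 8, 2 distinct real irrational roots


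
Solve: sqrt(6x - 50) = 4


Square both sides: 6x - 50 = 4^2 = 16
6x = 16 + 50 = 66
x = 11
Check: sqrt(6*11 - 50) = sqrt(16) = 4 ✓

x = 11


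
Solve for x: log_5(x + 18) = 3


Convert to exponential form: x + 18 = 5^3 = 125
x = 125 - 18 = 107
Check: log_5(107 + 18) = log_5(125) = log_5(125) = 3 ✓

x = 107


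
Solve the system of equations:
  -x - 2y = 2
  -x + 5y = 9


Using Cramer's rule:
Determinant D = (-1)(5) - (-1)(-2) = -5 - 2 = -7
Dx = (2)(5) - (9)(-2) = 10 + 18 = 28
Dy = (-1)(9) - (-1)(2) = -9 + 2 = -7
x = Dx/D = 28/-7 = -4
y = Dy/D = -7/-7 = 1

x = -4, y = 1


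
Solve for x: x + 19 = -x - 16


Starting with: x + 19 = -x - 16
Move all x terms to left: (1 + 1)x = -16 - 19
Simplify: 2x = -35
Divide both sides by 2: x = -35/2

x = -35/2


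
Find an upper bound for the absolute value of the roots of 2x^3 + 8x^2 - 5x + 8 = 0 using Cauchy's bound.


Cauchy's bound: all roots r satisfy |r| <= 1 + max(|a_i/a_n|) for i = 0,...,n-1
where a_n is the leading coefficient.

Coefficients: [2, 8, -5, 8]
Leading coefficient a_n = 2
Ratios |a_i/a_n|: 4, 5/2, 4
Maximum ratio: 4
Cauchy's bound: |r| <= 1 + 4 = 5

Upper bound = 5


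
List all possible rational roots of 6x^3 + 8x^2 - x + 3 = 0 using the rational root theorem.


Rational root theorem: possible roots are ±p/q where:
  p divides the constant term (3): p ∈ {1, 3}
  q divides the leading coefficient (6): q ∈ {1, 2, 3, 6}

All possible rational roots: -3, -3/2, -1, -1/2, -1/3, -1/6, 1/6, 1/3, 1/2, 1, 3/2, 3

-3, -3/2, -1, -1/2, -1/3, -1/6, 1/6, 1/3, 1/2, 1, 3/2, 3


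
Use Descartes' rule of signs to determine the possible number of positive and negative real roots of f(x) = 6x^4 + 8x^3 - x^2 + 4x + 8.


Descartes' rule of signs:

For positive roots, count sign changes in f(x) = 6x^4 + 8x^3 - x^2 + 4x + 8:
Signs of coefficients: +, +, -, +, +
Number of sign changes: 2
Possible positive real roots: 2, 0

For negative roots, examine f(-x) = 6x^4 - 8x^3 - x^2 - 4x + 8:
Signs of coefficients: +, -, -, -, +
Number of sign changes: 2
Possible negative real roots: 2, 0

Positive roots: 2 or 0; Negative roots: 2 or 0


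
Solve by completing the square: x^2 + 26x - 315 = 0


Start: x^2 + 26x - 315 = 0
Move constant: x^2 + 26x = 315
Half of 26 is 13, squared is 169
Add 169 to both sides: x^2 + 26x + 169 = 484
(x + 13)^2 = 484
x + 13 = ±22
x = -13 + 22 = 9 or x = -13 - 22 = -35

x = -35, x = 9


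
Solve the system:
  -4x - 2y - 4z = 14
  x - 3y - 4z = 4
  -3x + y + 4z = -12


Using Cramer's rule. Expand each determinant along the first row.
D  = (-4)*[(-3)*4 - (-4)*1] - (-2)*[1*4 - (-4)*(-3)] + (-4)*[1*1 - (-3)*(-3)]
  = (-4)*(-8) - (-2)*(-8) + (-4)*(-8) = 48
Dx = 14*[(-3)*4 - (-4)*1] - (-2)*[4*4 - (-4)*(-12)] + (-4)*[4*1 - (-3)*(-12)]
  = 14*(-8) - (-2)*(-32) + (-4)*(-32) = -48
Dy = (-4)*[4*4 - (-4)*(-12)] - 14*[1*4 - (-4)*(-3)] + (-4)*[1*(-12) - 4*(-3)]
  = (-4)*(-32) - 14*(-8) + (-4)*(0) = 240
Dz = (-4)*[(-3)*(-12) - 4*1] - (-2)*[1*(-12) - 4*(-3)] + 14*[1*1 - (-3)*(-3)]
  = (-4)*(32) - (-2)*(0) + 14*(-8) = -240
x = Dx/D = -48/48 = -1, y = Dy/D = 240/48 = 5, z = Dz/D = -240/48 = -5
Check eq1: (-4)(-1) + (-2)(5) + (-4)(-5) = 14 = 14 ✓
Check eq2: (1)(-1) + (-3)(5) + (-4)(-5) = 4 = 4 ✓
Check eq3: (-3)(-1) + (1)(5) + (4)(-5) = -12 = -12 ✓

x = -1, y = 5, z = -5


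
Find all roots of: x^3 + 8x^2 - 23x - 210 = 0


Let p(x) = x^3 + 8x^2 - 23x - 210. By the rational root theorem (leading coefficient 1), any rational root is an integer divisor of 210: try ±1, ±2, ... in turn.
Test x = 1: value = -224 ≠ 0.
Test x = -1: value = -180 ≠ 0.
Test x = 2: value = -216 ≠ 0.
Test x = -2: value = -140 ≠ 0.
Test x = 3: value = -180 ≠ 0.
Test x = -3: value = -96 ≠ 0.
Test x = 5: value = 0 ✓, so (x - 5) is a factor.
Synthetic division by (x - 5): bring down 1; 1(5) + 8 = 13; 13(5) - 23 = 42; 42(5) - 210 = 0 → quotient x^2 + 13x + 42, remainder 0.
Solve the quadratic x^2 + 13x + 42 = 0: discriminant = 13^2 - 4(1)(42) = 169 - 168 = 1.
sqrt(1) = 1, so x = (-13 ± 1)/2: x = -6 or x = -7.
Collecting all roots found:

x = -7, x = -6, x = 5


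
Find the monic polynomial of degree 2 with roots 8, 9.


A monic polynomial with roots 8, 9 is:
p(x) = (x - 8)(x - 9)
After multiplying by (x - 8): x - 8
After multiplying by (x - 9): x^2 - 17x + 72

x^2 - 17x + 72


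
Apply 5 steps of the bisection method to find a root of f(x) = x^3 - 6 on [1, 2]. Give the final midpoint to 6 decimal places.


f(x) = x^3 - 6
f(1) = -5 < 0
f(2) = 2 > 0

Step 1: midpoint = (1.000000 + 2.000000)/2 = 1.500000
  f(1.500000) = -2.625000
  f(mid) < 0, so root is in [1.500000, 2.000000]

Step 2: midpoint = (1.500000 + 2.000000)/2 = 1.750000
  f(1.750000) = -0.640625
  f(mid) < 0, so root is in [1.750000, 2.000000]

Step 3: midpoint = (1.750000 + 2.000000)/2 = 1.875000
  f(1.875000) = 0.591797
  f(mid) > 0, so root is in [1.750000, 1.875000]

Step 4: midpoint = (1.750000 + 1.875000)/2 = 1.812500
  f(1.812500) = -0.045654
  f(mid) < 0, so root is in [1.812500, 1.875000]

Step 5: midpoint = (1.812500 + 1.875000)/2 = 1.843750
  f(1.843750) = 0.267670
  f(mid) > 0, so root is in [1.812500, 1.843750]

midpoint = 1.843750


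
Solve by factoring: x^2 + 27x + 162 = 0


We need two numbers that multiply to 162 and add to 27.
Those numbers are 9 and 18 (since 9 * 18 = 162 and 9 + 18 = 27).
So x^2 + 27x + 162 = (x + 9)(x + 18) = 0
Setting each factor to zero: x = -9 or x = -18

x = -18, x = -9


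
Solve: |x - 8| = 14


An absolute value equation |expr| = 14 gives two cases:
Case 1: x - 8 = 14
  x = 22, so x = 22
Case 2: x - 8 = -14
  x = -6, so x = -6

x = -6, x = 22


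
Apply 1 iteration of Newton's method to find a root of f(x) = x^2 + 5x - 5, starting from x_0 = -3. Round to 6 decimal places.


Newton's method: x_(n+1) = x_n - f(x_n)/f'(x_n)
f(x) = x^2 + 5x - 5
f'(x) = 2x + 5

Iteration 1:
  f(-3.000000) = -11.000000
  f'(-3.000000) = -1.000000
  x_1 = -3.000000 - (-11.000000)/(-1.000000) = -14.000000

x_1 = -14.000000


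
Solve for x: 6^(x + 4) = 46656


Express both sides with the same base.
46656 = 6^6
Since the bases match, equate exponents: x + 4 = 6
So x = 6 - (4) = 2

x = 2


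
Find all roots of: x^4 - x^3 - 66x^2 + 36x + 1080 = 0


Let p(x) = x^4 - x^3 - 66x^2 + 36x + 1080. By the rational root theorem (leading coefficient 1), any rational root is an integer divisor of 1080: try ±1, ±2, ... in turn.
Test x = 1: value = 1050 ≠ 0.
Test x = -1: value = 980 ≠ 0.
Test x = 2: value = 896 ≠ 0.
Test x = -2: value = 768 ≠ 0.
Test x = 3: value = 648 ≠ 0.
Test x = -3: value = 486 ≠ 0.
Test x = 4: value = 360 ≠ 0.
Test x = -4: value = 200 ≠ 0.
Test x = 5: value = 110 ≠ 0.
Test x = -5: value = 0 ✓, so (x + 5) is a factor.
Synthetic division by (x + 5): bring down 1; 1(-5) - 1 = -6; (-6)(-5) - 66 = -36; (-36)(-5) + 36 = 216; 216(-5) + 1080 = 0 → quotient x^3 - 6x^2 - 36x + 216, remainder 0.
Continue with the quotient x^3 - 6x^2 - 36x + 216 (candidates must divide 216).
Test x = 6: value = 0 ✓, so (x - 6) is a factor.
Synthetic division by (x - 6): bring down 1; 1(6) - 6 = 0; 0(6) - 36 = -36; (-36)(6) + 216 = 0 → quotient x^2 - 36, remainder 0.
Solve the quadratic x^2 - 36 = 0: discriminant = 0^2 - 4(1)(-36) = 0 + 144 = 144.
sqrt(144) = 12, so x = (0 ± 12)/2: x = 6 or x = -6.
Collecting all roots found:

x = -6, x = -5, x = 6 (multiplicity 2)


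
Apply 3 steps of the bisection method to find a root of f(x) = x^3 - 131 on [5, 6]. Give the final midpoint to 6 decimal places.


f(x) = x^3 - 131
f(5) = -6 < 0
f(6) = 85 > 0

Step 1: midpoint = (5.000000 + 6.000000)/2 = 5.500000
  f(5.500000) = 35.375000
  f(mid) > 0, so root is in [5.000000, 5.500000]

Step 2: midpoint = (5.000000 + 5.500000)/2 = 5.250000
  f(5.250000) = 13.703125
  f(mid) > 0, so root is in [5.000000, 5.250000]

Step 3: midpoint = (5.000000 + 5.250000)/2 = 5.125000
  f(5.125000) = 3.611328
  f(mid) > 0, so root is in [5.000000, 5.125000]

midpoint = 5.125000


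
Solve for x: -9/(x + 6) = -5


Multiply both sides by (x + 6): -9 = -5(x + 6)
Distribute: -9 = -5x - 30
-5x = -9 + 30 = 21
x = -21/5

x = -21/5


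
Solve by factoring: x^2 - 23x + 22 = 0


We need two numbers that multiply to 22 and add to -23.
Those numbers are -1 and -22 (since (-1) * (-22) = 22 and (-1) + (-22) = -23).
So x^2 - 23x + 22 = (x - 1)(x - 22) = 0
Setting each factor to zero: x = 1 or x = 22

x = 1, x = 22


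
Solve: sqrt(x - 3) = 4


Square both sides: x - 3 = 4^2 = 16
x = 16 + 3 = 19
x = 19
Check: sqrt(1*19 - 3) = sqrt(16) = 4 ✓

x = 19


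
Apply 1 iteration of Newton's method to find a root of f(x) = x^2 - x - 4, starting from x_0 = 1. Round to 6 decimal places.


Newton's method: x_(n+1) = x_n - f(x_n)/f'(x_n)
f(x) = x^2 - x - 4
f'(x) = 2x - 1

Iteration 1:
  f(1.000000) = -4.000000
  f'(1.000000) = 1.000000
  x_1 = 1.000000 - (-4.000000)/(1.000000) = 5.000000

x_1 = 5.000000


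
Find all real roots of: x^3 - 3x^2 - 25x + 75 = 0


Let p(x) = x^3 - 3x^2 - 25x + 75. By the rational root theorem (leading coefficient 1), any rational root is an integer divisor of 75: try ±1, ±2, ... in turn.
Test x = 1: value = 48 ≠ 0.
Test x = -1: value = 96 ≠ 0.
Test x = 3: value = 0 ✓, so (x - 3) is a factor.
Synthetic division by (x - 3): bring down 1; 1(3) - 3 = 0; 0(3) - 25 = -25; (-25)(3) + 75 = 0 → quotient x^2 - 25, remainder 0.
Solve the quadratic x^2 - 25 = 0: discriminant = 0^2 - 4(1)(-25) = 0 + 100 = 100.
sqrt(100) = 10, so x = (0 ± 10)/2: x = 5 or x = -5.

x = -5, x = 3, x = 5


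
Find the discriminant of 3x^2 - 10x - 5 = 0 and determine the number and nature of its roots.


For ax^2 + bx + c = 0, discriminant D = b^2 - 4ac
Here a = 3, b = -10, c = -5
D = (-10)^2 - 4(3)(-5) = 100 + 60 = 160

D = 160 > 0 but not a perfect square
The equation has 2 distinct real irrational roots.

Discriminant = 160, 2 distinct real irrational roots


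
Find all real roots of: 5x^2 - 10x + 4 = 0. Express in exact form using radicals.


Using the quadratic formula: x = (-b ± sqrt(b^2 - 4ac)) / (2a)
Here a = 5, b = -10, c = 4
Discriminant = b^2 - 4ac = (-10)^2 - 4(5)(4) = 100 - 80 = 20
Since discriminant = 20 > 0, there are two real roots.
x = (10 ± 2*sqrt(5)) / 10
Simplifying: x = (5 ± sqrt(5)) / 5
Numerically: x ≈ 1.4472 or x ≈ 0.5528

x = (5 + sqrt(5)) / 5 or x = (5 - sqrt(5)) / 5


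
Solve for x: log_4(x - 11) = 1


Convert to exponential form: x - 11 = 4^1 = 4
x = 4 + 11 = 15
Check: log_4(15 - 11) = log_4(4) = log_4(4) = 1 ✓

x = 15


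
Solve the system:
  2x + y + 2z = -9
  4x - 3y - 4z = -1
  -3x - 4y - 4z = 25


Using Cramer's rule. Expand each determinant along the first row.
D  = 2*[(-3)*(-4) - (-4)*(-4)] - 1*[4*(-4) - (-4)*(-3)] + 2*[4*(-4) - (-3)*(-3)]
  = 2*(-4) - 1*(-28) + 2*(-25) = -30
Dx = (-9)*[(-3)*(-4) - (-4)*(-4)] - 1*[(-1)*(-4) - (-4)*25] + 2*[(-1)*(-4) - (-3)*25]
  = (-9)*(-4) - 1*(104) + 2*(79) = 90
Dy = 2*[(-1)*(-4) - (-4)*25] - (-9)*[4*(-4) - (-4)*(-3)] + 2*[4*25 - (-1)*(-3)]
  = 2*(104) - (-9)*(-28) + 2*(97) = 150
Dz = 2*[(-3)*25 - (-1)*(-4)] - 1*[4*25 - (-1)*(-3)] + (-9)*[4*(-4) - (-3)*(-3)]
  = 2*(-79) - 1*(97) + (-9)*(-25) = -30
x = Dx/D = 90/-30 = -3, y = Dy/D = 150/-30 = -5, z = Dz/D = -30/-30 = 1
Check eq1: (2)(-3) + (1)(-5) + (2)(1) = -9 = -9 ✓
Check eq2: (4)(-3) + (-3)(-5) + (-4)(1) = -1 = -1 ✓
Check eq3: (-3)(-3) + (-4)(-5) + (-4)(1) = 25 = 25 ✓

x = -3, y = -5, z = 1


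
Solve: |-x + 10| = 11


An absolute value equation |expr| = 11 gives two cases:
Case 1: -x + 10 = 11
  -x = 1, so x = -1
Case 2: -x + 10 = -11
  -x = -21, so x = 21

x = -1, x = 21


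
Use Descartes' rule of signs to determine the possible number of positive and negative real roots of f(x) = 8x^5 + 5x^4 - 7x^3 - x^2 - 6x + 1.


Descartes' rule of signs:

For positive roots, count sign changes in f(x) = 8x^5 + 5x^4 - 7x^3 - x^2 - 6x + 1:
Signs of coefficients: +, +, -, -, -, +
Number of sign changes: 2
Possible positive real roots: 2, 0

For negative roots, examine f(-x) = -8x^5 + 5x^4 + 7x^3 - x^2 + 6x + 1:
Signs of coefficients: -, +, +, -, +, +
Number of sign changes: 3
Possible negative real roots: 3, 1

Positive roots: 2 or 0; Negative roots: 3 or 1


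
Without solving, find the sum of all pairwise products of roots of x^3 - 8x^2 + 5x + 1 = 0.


By Vieta's formulas for x^3 + bx^2 + cx + d = 0:
  r1 + r2 + r3 = -b/a = 8
  r1*r2 + r1*r3 + r2*r3 = c/a = 5
  r1*r2*r3 = -d/a = -1


Sum of pairwise products = 5


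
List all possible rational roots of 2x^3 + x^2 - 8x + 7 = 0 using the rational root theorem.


Rational root theorem: possible roots are ±p/q where:
  p divides the constant term (7): p ∈ {1, 7}
  q divides the leading coefficient (2): q ∈ {1, 2}

All possible rational roots: -7, -7/2, -1, -1/2, 1/2, 1, 7/2, 7

-7, -7/2, -1, -1/2, 1/2, 1, 7/2, 7


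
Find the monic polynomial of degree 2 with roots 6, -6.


A monic polynomial with roots 6, -6 is:
p(x) = (x - 6)(x + 6)
After multiplying by (x - 6): x - 6
After multiplying by (x + 6): x^2 - 36

x^2 - 36


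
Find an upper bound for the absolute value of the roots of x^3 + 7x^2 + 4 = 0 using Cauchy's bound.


Cauchy's bound: all roots r satisfy |r| <= 1 + max(|a_i/a_n|) for i = 0,...,n-1
where a_n is the leading coefficient.

Coefficients: [1, 7, 0, 4]
Leading coefficient a_n = 1
Ratios |a_i/a_n|: 7, 0, 4
Maximum ratio: 7
Cauchy's bound: |r| <= 1 + 7 = 8

Upper bound = 8


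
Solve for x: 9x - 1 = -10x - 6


Starting with: 9x - 1 = -10x - 6
Move all x terms to left: (9 + 10)x = -6 + 1
Simplify: 19x = -5
Divide both sides by 19: x = -5/19

x = -5/19


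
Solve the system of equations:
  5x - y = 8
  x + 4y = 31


Using Cramer's rule:
Determinant D = (5)(4) - (1)(-1) = 20 + 1 = 21
Dx = (8)(4) - (31)(-1) = 32 + 31 = 63
Dy = (5)(31) - (1)(8) = 155 - 8 = 147
x = Dx/D = 63/21 = 3
y = Dy/D = 147/21 = 7

x = 3, y = 7


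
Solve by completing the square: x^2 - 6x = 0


Start: x^2 - 6x + 0 = 0
Move constant: x^2 - 6x = 0
Half of -6 is -3, squared is 9
Add 9 to both sides: x^2 - 6x + 9 = 9
(x - 3)^2 = 9
x - 3 = ±3
x = 3 + 3 = 6 or x = 3 - 3 = 0

x = 0, x = 6


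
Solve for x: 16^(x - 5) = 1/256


Express both sides with the same base.
1/256 = 16^(-2)
Since the bases match, equate exponents: x - 5 = -2
So x = -2 - (-5) = 3

x = 3


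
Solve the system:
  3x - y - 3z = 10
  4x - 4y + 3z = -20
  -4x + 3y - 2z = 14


Using Cramer's rule. Expand each determinant along the first row.
D  = 3*[(-4)*(-2) - 3*3] - (-1)*[4*(-2) - 3*(-4)] + (-3)*[4*3 - (-4)*(-4)]
  = 3*(-1) - (-1)*(4) + (-3)*(-4) = 13
Dx = 10*[(-4)*(-2) - 3*3] - (-1)*[(-20)*(-2) - 3*14] + (-3)*[(-20)*3 - (-4)*14]
  = 10*(-1) - (-1)*(-2) + (-3)*(-4) = 0
Dy = 3*[(-20)*(-2) - 3*14] - 10*[4*(-2) - 3*(-4)] + (-3)*[4*14 - (-20)*(-4)]
  = 3*(-2) - 10*(4) + (-3)*(-24) = 26
Dz = 3*[(-4)*14 - (-20)*3] - (-1)*[4*14 - (-20)*(-4)] + 10*[4*3 - (-4)*(-4)]
  = 3*(4) - (-1)*(-24) + 10*(-4) = -52
x = Dx/D = 0/13 = 0, y = Dy/D = 26/13 = 2, z = Dz/D = -52/13 = -4
Check eq1: (3)(0) + (-1)(2) + (-3)(-4) = 10 = 10 ✓
Check eq2: (4)(0) + (-4)(2) + (3)(-4) = -20 = -20 ✓
Check eq3: (-4)(0) + (3)(2) + (-2)(-4) = 14 = 14 ✓

x = 0, y = 2, z = -4


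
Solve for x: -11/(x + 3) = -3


Multiply both sides by (x + 3): -11 = -3(x + 3)
Distribute: -11 = -3x - 9
-3x = -11 + 9 = -2
x = 2/3

x = 2/3


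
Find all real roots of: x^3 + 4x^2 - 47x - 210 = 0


Let p(x) = x^3 + 4x^2 - 47x - 210. By the rational root theorem (leading coefficient 1), any rational root is an integer divisor of 210: try ±1, ±2, ... in turn.
Test x = 1: value = -252 ≠ 0.
Test x = -1: value = -160 ≠ 0.
Test x = 2: value = -280 ≠ 0.
Test x = -2: value = -108 ≠ 0.
Test x = 3: value = -288 ≠ 0.
Test x = -3: value = -60 ≠ 0.
Test x = 5: value = -220 ≠ 0.
Test x = -5: value = 0 ✓, so (x + 5) is a factor.
Synthetic division by (x + 5): bring down 1; 1(-5) + 4 = -1; (-1)(-5) - 47 = -42; (-42)(-5) - 210 = 0 → quotient x^2 - x - 42, remainder 0.
Solve the quadratic x^2 - x - 42 = 0: discriminant = (-1)^2 - 4(1)(-42) = 1 + 168 = 169.
sqrt(169) = 13, so x = (1 ± 13)/2: x = 7 or x = -6.

x = -6, x = -5, x = 7


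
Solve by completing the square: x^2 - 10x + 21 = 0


Start: x^2 - 10x + 21 = 0
Move constant: x^2 - 10x = -21
Half of -10 is -5, squared is 25
Add 25 to both sides: x^2 - 10x + 25 = 4
(x - 5)^2 = 4
x - 5 = ±2
x = 5 + 2 = 7 or x = 5 - 2 = 3

x = 3, x = 7


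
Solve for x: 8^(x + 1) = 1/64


Express both sides with the same base.
1/64 = 8^(-2)
Since the bases match, equate exponents: x + 1 = -2
So x = -2 - (1) = -3

x = -3


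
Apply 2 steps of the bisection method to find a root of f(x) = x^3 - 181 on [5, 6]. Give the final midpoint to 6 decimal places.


f(x) = x^3 - 181
f(5) = -56 < 0
f(6) = 35 > 0

Step 1: midpoint = (5.000000 + 6.000000)/2 = 5.500000
  f(5.500000) = -14.625000
  f(mid) < 0, so root is in [5.500000, 6.000000]

Step 2: midpoint = (5.500000 + 6.000000)/2 = 5.750000
  f(5.750000) = 9.109375
  f(mid) > 0, so root is in [5.500000, 5.750000]

midpoint = 5.750000


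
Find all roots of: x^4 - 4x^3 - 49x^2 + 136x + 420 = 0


Let p(x) = x^4 - 4x^3 - 49x^2 + 136x + 420. By the rational root theorem (leading coefficient 1), any rational root is an integer divisor of 420: try ±1, ±2, ... in turn.
Test x = 1: value = 504 ≠ 0.
Test x = -1: value = 240 ≠ 0.
Test x = 2: value = 480 ≠ 0.
Test x = -2: value = 0 ✓, so (x + 2) is a factor.
Synthetic division by (x + 2): bring down 1; 1(-2) - 4 = -6; (-6)(-2) - 49 = -37; (-37)(-2) + 136 = 210; 210(-2) + 420 = 0 → quotient x^3 - 6x^2 - 37x + 210, remainder 0.
Continue with the quotient x^3 - 6x^2 - 37x + 210 (candidates must divide 210; re-test x = -2 first in case it repeats).
Test x = -2: value = 252 ≠ 0.
Test x = 3: value = 72 ≠ 0.
Test x = -3: value = 240 ≠ 0.
Test x = 5: value = 0 ✓, so (x - 5) is a factor.
Synthetic division by (x - 5): bring down 1; 1(5) - 6 = -1; (-1)(5) - 37 = -42; (-42)(5) + 210 = 0 → quotient x^2 - x - 42, remainder 0.
Solve the quadratic x^2 - x - 42 = 0: discriminant = (-1)^2 - 4(1)(-42) = 1 + 168 = 169.
sqrt(169) = 13, so x = (1 ± 13)/2: x = 7 or x = -6.
Collecting all roots found:

x = -6, x = -2, x = 5, x = 7


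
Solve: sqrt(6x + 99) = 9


Square both sides: 6x + 99 = 9^2 = 81
6x = 81 - 99 = -18
x = -3
Check: sqrt(6*(-3) + 99) = sqrt(81) = 9 ✓

x = -3


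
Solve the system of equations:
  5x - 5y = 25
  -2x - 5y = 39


Using Cramer's rule:
Determinant D = (5)(-5) - (-2)(-5) = -25 - 10 = -35
Dx = (25)(-5) - (39)(-5) = -125 + 195 = 70
Dy = (5)(39) - (-2)(25) = 195 + 50 = 245
x = Dx/D = 70/-35 = -2
y = Dy/D = 245/-35 = -7

x = -2, y = -7


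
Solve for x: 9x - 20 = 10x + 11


Starting with: 9x - 20 = 10x + 11
Move all x terms to left: (9 - 10)x = 11 + 20
Simplify: -x = 31
Divide both sides by -1: x = -31

x = -31


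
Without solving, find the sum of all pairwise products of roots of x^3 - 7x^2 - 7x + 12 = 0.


By Vieta's formulas for x^3 + bx^2 + cx + d = 0:
  r1 + r2 + r3 = -b/a = 7
  r1*r2 + r1*r3 + r2*r3 = c/a = -7
  r1*r2*r3 = -d/a = -12


Sum of pairwise products = -7


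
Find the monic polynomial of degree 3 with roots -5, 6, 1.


A monic polynomial with roots -5, 6, 1 is:
p(x) = (x + 5)(x - 6)(x - 1)
After multiplying by (x + 5): x + 5
After multiplying by (x - 6): x^2 - x - 30
After multiplying by (x - 1): x^3 - 2x^2 - 29x + 30

x^3 - 2x^2 - 29x + 30


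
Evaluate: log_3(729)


We need the exponent such that 3^? = 729
3^6 = 729
Therefore log_3(729) = 6

6


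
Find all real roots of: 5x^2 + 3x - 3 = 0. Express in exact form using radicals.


Using the quadratic formula: x = (-b ± sqrt(b^2 - 4ac)) / (2a)
Here a = 5, b = 3, c = -3
Discriminant = b^2 - 4ac = 3^2 - 4(5)(-3) = 9 + 60 = 69
Since discriminant = 69 > 0, there are two real roots.
x = (-3 ± sqrt(69)) / 10
Numerically: x ≈ 0.5307 or x ≈ -1.1307

x = (-3 + sqrt(69)) / 10 or x = (-3 - sqrt(69)) / 10


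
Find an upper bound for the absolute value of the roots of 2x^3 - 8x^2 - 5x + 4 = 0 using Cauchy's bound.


Cauchy's bound: all roots r satisfy |r| <= 1 + max(|a_i/a_n|) for i = 0,...,n-1
where a_n is the leading coefficient.

Coefficients: [2, -8, -5, 4]
Leading coefficient a_n = 2
Ratios |a_i/a_n|: 4, 5/2, 2
Maximum ratio: 4
Cauchy's bound: |r| <= 1 + 4 = 5

Upper bound = 5


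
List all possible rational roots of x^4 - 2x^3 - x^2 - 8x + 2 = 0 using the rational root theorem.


Rational root theorem: possible roots are ±p/q where:
  p divides the constant term (2): p ∈ {1, 2}
  q divides the leading coefficient (1): q ∈ {1}

All possible rational roots: -2, -1, 1, 2

-2, -1, 1, 2


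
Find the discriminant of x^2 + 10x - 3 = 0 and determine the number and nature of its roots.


For ax^2 + bx + c = 0, discriminant D = b^2 - 4ac
Here a = 1, b = 10, c = -3
D = (10)^2 - 4(1)(-3) = 100 + 12 = 112

D = 112 > 0 but not a perfect square
The equation has 2 distinct real irrational roots.

Discriminant = 112, 2 distinct real irrational roots


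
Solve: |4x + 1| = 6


An absolute value equation |expr| = 6 gives two cases:
Case 1: 4x + 1 = 6
  4x = 5, so x = 5/4
Case 2: 4x + 1 = -6
  4x = -7, so x = -7/4

x = -7/4, x = 5/4


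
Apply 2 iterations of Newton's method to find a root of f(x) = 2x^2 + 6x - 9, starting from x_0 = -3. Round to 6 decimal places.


Newton's method: x_(n+1) = x_n - f(x_n)/f'(x_n)
f(x) = 2x^2 + 6x - 9
f'(x) = 4x + 6

Iteration 1:
  f(-3.000000) = -9.000000
  f'(-3.000000) = -6.000000
  x_1 = -3.000000 - (-9.000000)/(-6.000000) = -4.500000

Iteration 2:
  f(-4.500000) = 4.500000
  f'(-4.500000) = -12.000000
  x_2 = -4.500000 - (4.500000)/(-12.000000) = -4.125000

x_2 = -4.125000


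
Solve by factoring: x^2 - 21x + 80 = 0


We need two numbers that multiply to 80 and add to -21.
Those numbers are -5 and -16 (since (-5) * (-16) = 80 and (-5) + (-16) = -21).
So x^2 - 21x + 80 = (x - 5)(x - 16) = 0
Setting each factor to zero: x = 5 or x = 16

x = 5, x = 16


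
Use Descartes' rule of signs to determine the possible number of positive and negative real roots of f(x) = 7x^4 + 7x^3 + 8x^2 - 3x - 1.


Descartes' rule of signs:

For positive roots, count sign changes in f(x) = 7x^4 + 7x^3 + 8x^2 - 3x - 1:
Signs of coefficients: +, +, +, -, -
Number of sign changes: 1
Possible positive real roots: 1

For negative roots, examine f(-x) = 7x^4 - 7x^3 + 8x^2 + 3x - 1:
Signs of coefficients: +, -, +, +, -
Number of sign changes: 3
Possible negative real roots: 3, 1

Positive roots: 1; Negative roots: 3 or 1
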